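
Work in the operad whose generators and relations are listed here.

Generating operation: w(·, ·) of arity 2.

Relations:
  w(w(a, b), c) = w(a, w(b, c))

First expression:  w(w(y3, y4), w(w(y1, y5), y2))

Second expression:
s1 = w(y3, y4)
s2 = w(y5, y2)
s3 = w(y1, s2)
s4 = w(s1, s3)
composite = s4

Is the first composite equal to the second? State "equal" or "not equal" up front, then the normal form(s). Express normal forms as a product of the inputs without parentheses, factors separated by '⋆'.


equal — both sides give y3 ⋆ y4 ⋆ y1 ⋆ y5 ⋆ y2

Normal form of the first expression: y3 ⋆ y4 ⋆ y1 ⋆ y5 ⋆ y2
Normal form of the second expression: y3 ⋆ y4 ⋆ y1 ⋆ y5 ⋆ y2
Same normal form: equal.


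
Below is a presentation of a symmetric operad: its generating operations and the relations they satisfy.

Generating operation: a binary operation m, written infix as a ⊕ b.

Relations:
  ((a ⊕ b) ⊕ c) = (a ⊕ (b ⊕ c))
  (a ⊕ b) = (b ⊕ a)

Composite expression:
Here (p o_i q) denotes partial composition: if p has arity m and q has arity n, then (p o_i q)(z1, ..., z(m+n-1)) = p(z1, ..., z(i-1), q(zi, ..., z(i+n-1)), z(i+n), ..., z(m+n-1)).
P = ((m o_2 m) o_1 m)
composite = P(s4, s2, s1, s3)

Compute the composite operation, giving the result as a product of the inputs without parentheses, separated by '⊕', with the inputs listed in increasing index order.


s1 ⊕ s2 ⊕ s3 ⊕ s4

Both nesting and order wash out for m; what remains is which s's occur.
(s4 ⊕ s2) reduces to s4 ⊕ s2
(s1 ⊕ s3) reduces to s1 ⊕ s3
((s4 ⊕ s2) ⊕ (s1 ⊕ s3)) reduces to s4 ⊕ s2 ⊕ s1 ⊕ s3
putting the inputs in ascending order: s1 ⊕ s2 ⊕ s3 ⊕ s4


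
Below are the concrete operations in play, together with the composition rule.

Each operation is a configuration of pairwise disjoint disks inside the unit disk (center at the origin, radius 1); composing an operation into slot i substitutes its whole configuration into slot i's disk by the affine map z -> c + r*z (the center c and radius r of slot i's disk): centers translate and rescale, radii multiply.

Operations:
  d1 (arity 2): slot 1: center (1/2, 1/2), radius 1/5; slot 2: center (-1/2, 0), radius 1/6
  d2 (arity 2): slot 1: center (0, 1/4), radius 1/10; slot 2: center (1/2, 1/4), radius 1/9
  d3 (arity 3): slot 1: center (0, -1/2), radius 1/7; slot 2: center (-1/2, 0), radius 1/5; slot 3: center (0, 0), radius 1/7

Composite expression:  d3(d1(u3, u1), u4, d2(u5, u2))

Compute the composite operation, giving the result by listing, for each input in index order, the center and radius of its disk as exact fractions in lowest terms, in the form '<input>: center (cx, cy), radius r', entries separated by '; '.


u1: center (-1/14, -1/2), radius 1/42; u2: center (1/14, 1/28), radius 1/63; u3: center (1/14, -3/7), radius 1/35; u4: center (-1/2, 0), radius 1/5; u5: center (0, 1/28), radius 1/70

Only the slot chain above each u matters under d3; compose those maps.
input u3: composing its 2 substitution steps yields center (1/14, -3/7), radius 1/35
input u1: composing its 2 substitution steps yields center (-1/14, -1/2), radius 1/42
input u4: composing its 1 substitution step yields center (-1/2, 0), radius 1/5
input u5: composing its 2 substitution steps yields center (0, 1/28), radius 1/70
input u2: composing its 2 substitution steps yields center (1/14, 1/28), radius 1/63


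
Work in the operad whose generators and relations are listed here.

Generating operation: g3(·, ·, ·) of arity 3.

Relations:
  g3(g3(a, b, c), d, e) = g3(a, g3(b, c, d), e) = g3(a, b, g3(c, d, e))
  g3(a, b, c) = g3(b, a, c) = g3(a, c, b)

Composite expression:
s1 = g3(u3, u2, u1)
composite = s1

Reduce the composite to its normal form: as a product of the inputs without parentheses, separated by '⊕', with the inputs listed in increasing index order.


u1 ⊕ u2 ⊕ u3

With g3 associative and commutative, the u-input set is all that matters.
g3(u3, u2, u1) flattens to u3 ⊕ u2 ⊕ u1
rearranged into index order: u1 ⊕ u2 ⊕ u3


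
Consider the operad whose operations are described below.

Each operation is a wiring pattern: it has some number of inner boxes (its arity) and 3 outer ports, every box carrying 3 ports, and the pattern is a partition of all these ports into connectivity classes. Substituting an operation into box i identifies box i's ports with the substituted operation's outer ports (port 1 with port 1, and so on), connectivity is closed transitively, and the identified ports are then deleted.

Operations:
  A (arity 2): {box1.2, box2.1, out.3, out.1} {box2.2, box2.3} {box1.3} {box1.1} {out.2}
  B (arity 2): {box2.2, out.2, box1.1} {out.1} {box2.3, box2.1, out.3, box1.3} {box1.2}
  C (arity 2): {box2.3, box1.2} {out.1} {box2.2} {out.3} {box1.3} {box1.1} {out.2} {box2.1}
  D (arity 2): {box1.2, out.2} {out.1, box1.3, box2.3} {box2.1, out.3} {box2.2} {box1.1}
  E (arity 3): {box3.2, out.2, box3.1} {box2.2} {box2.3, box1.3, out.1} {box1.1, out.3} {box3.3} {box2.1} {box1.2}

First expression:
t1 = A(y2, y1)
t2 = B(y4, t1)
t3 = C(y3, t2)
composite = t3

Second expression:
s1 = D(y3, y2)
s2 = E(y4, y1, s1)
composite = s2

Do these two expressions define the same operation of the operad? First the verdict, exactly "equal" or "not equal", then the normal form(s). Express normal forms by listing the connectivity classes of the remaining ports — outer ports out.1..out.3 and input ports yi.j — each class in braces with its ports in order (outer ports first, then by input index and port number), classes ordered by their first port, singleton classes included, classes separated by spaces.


not equal: they reduce to {out.1} {out.2} {out.3} {y1.1, y2.2, y3.2, y4.3} {y1.2, y1.3} {y2.1} {y2.3} {y3.1} {y3.3} {y4.1} {y4.2} and {out.1, y1.3, y4.3} {out.2, y2.3, y3.2, y3.3} {out.3, y4.1} {y1.1} {y1.2} {y2.1} {y2.2} {y3.1} {y4.2}


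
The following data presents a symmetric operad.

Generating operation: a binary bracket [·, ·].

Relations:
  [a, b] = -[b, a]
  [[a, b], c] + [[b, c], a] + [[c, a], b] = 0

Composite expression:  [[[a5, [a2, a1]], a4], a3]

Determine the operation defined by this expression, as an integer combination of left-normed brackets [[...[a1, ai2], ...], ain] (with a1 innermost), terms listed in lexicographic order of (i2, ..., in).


[[[[a1, a2], a5], a4], a3]


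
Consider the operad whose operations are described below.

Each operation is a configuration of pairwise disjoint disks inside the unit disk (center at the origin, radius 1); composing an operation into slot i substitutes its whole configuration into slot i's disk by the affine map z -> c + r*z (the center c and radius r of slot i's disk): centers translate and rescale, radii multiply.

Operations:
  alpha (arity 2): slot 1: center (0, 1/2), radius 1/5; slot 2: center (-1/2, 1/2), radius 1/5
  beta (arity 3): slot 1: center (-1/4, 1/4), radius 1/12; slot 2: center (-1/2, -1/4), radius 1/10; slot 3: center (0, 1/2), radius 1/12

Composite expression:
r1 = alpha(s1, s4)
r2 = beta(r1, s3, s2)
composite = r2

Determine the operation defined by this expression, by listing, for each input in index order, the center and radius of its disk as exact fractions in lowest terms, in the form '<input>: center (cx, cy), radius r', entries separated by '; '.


s1: center (-1/4, 7/24), radius 1/60; s2: center (0, 1/2), radius 1/12; s3: center (-1/2, -1/4), radius 1/10; s4: center (-7/24, 7/24), radius 1/60


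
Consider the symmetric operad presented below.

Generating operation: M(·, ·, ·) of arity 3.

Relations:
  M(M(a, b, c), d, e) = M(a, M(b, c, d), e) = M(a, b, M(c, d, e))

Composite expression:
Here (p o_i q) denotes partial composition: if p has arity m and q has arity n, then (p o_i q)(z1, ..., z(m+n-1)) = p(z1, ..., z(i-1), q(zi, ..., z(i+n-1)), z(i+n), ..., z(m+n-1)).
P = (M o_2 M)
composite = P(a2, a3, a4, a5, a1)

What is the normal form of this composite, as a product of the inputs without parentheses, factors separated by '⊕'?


Under associativity of M, the answer is the a's in reading order.
M(a3, a4, a5) collapses to a3 ⊕ a4 ⊕ a5
M(a2, M(a3, a4, a5), a1) collapses to a2 ⊕ a3 ⊕ a4 ⊕ a5 ⊕ a1

a2 ⊕ a3 ⊕ a4 ⊕ a5 ⊕ a1


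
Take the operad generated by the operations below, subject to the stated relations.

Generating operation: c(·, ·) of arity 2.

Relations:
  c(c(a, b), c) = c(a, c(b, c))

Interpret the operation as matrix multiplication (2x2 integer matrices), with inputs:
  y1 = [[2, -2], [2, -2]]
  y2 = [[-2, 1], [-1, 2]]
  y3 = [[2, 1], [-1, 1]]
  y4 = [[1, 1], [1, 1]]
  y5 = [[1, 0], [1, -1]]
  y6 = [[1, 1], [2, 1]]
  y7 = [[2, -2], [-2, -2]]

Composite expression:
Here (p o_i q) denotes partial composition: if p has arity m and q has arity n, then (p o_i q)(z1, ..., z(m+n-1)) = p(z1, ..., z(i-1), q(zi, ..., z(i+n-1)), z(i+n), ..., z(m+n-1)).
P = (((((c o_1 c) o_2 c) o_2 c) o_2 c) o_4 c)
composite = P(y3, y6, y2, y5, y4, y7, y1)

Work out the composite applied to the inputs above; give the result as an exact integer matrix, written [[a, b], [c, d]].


c(y6, y2) = [[-3, 3], [-5, 4]]
c(y5, y4) = [[1, 1], [0, 0]]
c(c(y6, y2), c(y5, y4)) = [[-3, -3], [-5, -5]]
c(c(c(y6, y2), c(y5, y4)), y7) = [[0, 12], [0, 20]]
c(y3, c(c(c(y6, y2), c(y5, y4)), y7)) = [[0, 44], [0, 8]]
c(c(y3, c(c(c(y6, y2), c(y5, y4)), y7)), y1) = [[88, -88], [16, -16]]

[[88, -88], [16, -16]]


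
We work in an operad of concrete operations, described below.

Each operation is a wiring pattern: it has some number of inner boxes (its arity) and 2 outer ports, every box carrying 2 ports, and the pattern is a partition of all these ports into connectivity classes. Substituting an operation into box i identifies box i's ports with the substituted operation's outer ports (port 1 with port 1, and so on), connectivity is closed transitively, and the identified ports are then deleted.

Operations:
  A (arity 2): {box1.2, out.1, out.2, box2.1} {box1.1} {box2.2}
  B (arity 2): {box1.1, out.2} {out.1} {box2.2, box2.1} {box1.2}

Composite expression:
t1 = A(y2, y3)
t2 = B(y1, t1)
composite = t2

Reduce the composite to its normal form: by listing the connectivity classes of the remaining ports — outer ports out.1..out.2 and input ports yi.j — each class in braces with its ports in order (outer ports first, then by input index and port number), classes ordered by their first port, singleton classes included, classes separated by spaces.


Two ports join when wires chain via B-identified ports.
after A, the pattern on (y2, y3) reads {out.1, out.2, y2.2, y3.1} {y2.1} {y3.2} (out.j = its outer ports)
after B, the pattern on (y1, y2, y3) reads {out.1} {out.2, y1.1} {y1.2} {y2.1} {y2.2, y3.1} {y3.2} (out.j = its outer ports)

{out.1} {out.2, y1.1} {y1.2} {y2.1} {y2.2, y3.1} {y3.2}


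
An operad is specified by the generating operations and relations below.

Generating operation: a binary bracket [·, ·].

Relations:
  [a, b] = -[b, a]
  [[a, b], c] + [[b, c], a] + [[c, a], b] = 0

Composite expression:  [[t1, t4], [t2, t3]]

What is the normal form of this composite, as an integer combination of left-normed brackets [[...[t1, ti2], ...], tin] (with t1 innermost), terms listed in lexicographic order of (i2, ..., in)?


[[[t1, t4], t2], t3] - [[[t1, t4], t3], t2]

A multilinear Lie element is pinned by t1-initial words (t1 innermost).
Composite bracket: [[t1, t4], [t2, t3]]
Each bracket splits as ab - ba, giving 8 signed words (2^3 = 8).
The t1-initial words carry the normal form:
  from t1t4t2t3, sign +1: term +[[[t1, t4], t2], t3]
  from t1t4t3t2, sign -1: term -[[[t1, t4], t3], t2]


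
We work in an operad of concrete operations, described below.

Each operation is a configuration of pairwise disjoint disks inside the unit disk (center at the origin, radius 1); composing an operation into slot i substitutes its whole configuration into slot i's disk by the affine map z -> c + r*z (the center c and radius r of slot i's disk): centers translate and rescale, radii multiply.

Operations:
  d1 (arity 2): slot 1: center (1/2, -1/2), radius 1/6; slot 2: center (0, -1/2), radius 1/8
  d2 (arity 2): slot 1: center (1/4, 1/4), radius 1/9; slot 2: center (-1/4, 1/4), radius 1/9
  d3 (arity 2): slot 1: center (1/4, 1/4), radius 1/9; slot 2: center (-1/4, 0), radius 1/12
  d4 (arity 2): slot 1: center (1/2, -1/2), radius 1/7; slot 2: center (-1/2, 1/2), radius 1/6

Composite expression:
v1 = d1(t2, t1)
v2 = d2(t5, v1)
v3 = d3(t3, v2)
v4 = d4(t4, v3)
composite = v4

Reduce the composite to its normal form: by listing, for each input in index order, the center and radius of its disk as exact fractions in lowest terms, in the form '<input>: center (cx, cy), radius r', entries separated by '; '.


Each t-disk chains the slot maps above it in d4; radii multiply.
t4: after 1 affine step, its disk has center (1/2, -1/2), radius 1/7
t3: after 2 affine steps, its disk has center (-11/24, 13/24), radius 1/54
t5: after 3 affine steps, its disk has center (-155/288, 145/288), radius 1/648
t2: after 4 affine steps, its disk has center (-1411/2592, 1303/2592), radius 1/3888
t1: after 4 affine steps, its disk has center (-157/288, 1303/2592), radius 1/5184

t1: center (-157/288, 1303/2592), radius 1/5184; t2: center (-1411/2592, 1303/2592), radius 1/3888; t3: center (-11/24, 13/24), radius 1/54; t4: center (1/2, -1/2), radius 1/7; t5: center (-155/288, 145/288), radius 1/648


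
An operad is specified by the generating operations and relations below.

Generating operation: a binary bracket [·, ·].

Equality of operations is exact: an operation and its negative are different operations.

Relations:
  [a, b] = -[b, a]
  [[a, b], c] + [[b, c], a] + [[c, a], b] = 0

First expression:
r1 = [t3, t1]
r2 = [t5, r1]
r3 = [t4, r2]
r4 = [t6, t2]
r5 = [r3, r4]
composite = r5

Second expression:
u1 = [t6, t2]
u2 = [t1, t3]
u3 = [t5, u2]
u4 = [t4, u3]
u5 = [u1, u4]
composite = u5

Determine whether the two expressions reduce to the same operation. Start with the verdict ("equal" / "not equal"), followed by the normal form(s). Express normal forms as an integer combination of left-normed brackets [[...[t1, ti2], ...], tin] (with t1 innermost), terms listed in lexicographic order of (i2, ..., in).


equal: each reduces to [[[[[t1, t3], t5], t4], t2], t6] - [[[[[t1, t3], t5], t4], t6], t2]

Reducing the first expression gives [[[[[t1, t3], t5], t4], t2], t6] - [[[[[t1, t3], t5], t4], t6], t2]
Reducing the second expression gives [[[[[t1, t3], t5], t4], t2], t6] - [[[[[t1, t3], t5], t4], t6], t2]
Both agree, so they are equal.


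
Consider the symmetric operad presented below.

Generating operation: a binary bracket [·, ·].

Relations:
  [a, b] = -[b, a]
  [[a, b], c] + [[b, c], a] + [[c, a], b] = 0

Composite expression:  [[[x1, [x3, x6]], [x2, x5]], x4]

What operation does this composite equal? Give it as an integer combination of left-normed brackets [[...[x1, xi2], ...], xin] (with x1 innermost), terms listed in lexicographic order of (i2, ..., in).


A multilinear Lie element is pinned by x1-initial words (x1 innermost).
Composite bracket: [[[x1, [x3, x6]], [x2, x5]], x4]
Under [a, b] = ab - ba we get 32 signed associative words (2^5 = 32).
Collect the words opening with x1:
  x1x3x6x2x5x4 (sign +1) contributes +[[[[[x1, x3], x6], x2], x5], x4]
  x1x3x6x5x2x4 (sign -1) contributes -[[[[[x1, x3], x6], x5], x2], x4]
  x1x6x3x2x5x4 (sign -1) contributes -[[[[[x1, x6], x3], x2], x5], x4]
  x1x6x3x5x2x4 (sign +1) contributes +[[[[[x1, x6], x3], x5], x2], x4]

[[[[[x1, x3], x6], x2], x5], x4] - [[[[[x1, x3], x6], x5], x2], x4] - [[[[[x1, x6], x3], x2], x5], x4] + [[[[[x1, x6], x3], x5], x2], x4]


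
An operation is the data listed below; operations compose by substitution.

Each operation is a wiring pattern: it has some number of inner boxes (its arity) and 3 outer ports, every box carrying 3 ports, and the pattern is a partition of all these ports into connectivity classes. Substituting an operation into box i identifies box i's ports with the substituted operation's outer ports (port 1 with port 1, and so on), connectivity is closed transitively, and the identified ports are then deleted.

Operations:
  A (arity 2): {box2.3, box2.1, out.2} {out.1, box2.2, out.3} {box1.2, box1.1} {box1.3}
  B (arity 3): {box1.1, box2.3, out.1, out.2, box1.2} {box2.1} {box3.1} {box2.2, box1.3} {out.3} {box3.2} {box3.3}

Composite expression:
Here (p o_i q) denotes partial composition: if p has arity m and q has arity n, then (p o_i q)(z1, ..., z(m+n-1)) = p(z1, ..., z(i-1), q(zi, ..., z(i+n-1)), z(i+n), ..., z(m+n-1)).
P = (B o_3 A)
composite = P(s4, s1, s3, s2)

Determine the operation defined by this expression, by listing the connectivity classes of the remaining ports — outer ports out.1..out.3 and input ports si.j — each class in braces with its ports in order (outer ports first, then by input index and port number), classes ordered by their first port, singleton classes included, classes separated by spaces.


{out.1, out.2, s1.3, s4.1, s4.2} {out.3} {s1.1} {s1.2, s4.3} {s2.1, s2.3} {s2.2} {s3.1, s3.2} {s3.3}

Substituting into B glues patterns; closure does the rest.
the subtree at A composes to {out.1, out.3, s2.2} {out.2, s2.1, s2.3} {s3.1, s3.2} {s3.3} on (s3, s2); out.j = own outer ports
the subtree at B composes to {out.1, out.2, s1.3, s4.1, s4.2} {out.3} {s1.1} {s1.2, s4.3} {s2.1, s2.3} {s2.2} {s3.1, s3.2} {s3.3} on (s4, s1, s3, s2); out.j = own outer ports


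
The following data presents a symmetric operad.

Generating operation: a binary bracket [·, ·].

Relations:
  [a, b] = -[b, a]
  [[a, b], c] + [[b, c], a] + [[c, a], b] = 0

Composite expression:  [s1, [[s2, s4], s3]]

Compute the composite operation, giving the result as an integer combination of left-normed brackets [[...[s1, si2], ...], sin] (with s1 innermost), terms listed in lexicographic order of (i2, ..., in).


[[[s1, s2], s4], s3] - [[[s1, s3], s2], s4] + [[[s1, s3], s4], s2] - [[[s1, s4], s2], s3]


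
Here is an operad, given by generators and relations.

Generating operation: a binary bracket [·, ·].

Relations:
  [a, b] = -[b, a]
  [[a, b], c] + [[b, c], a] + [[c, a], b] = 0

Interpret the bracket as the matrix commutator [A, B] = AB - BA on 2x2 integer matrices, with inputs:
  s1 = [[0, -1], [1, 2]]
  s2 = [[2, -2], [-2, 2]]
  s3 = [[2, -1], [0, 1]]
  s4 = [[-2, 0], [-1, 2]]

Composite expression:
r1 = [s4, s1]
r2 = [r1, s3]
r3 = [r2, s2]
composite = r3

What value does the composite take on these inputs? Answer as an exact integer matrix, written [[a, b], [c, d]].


[s4, s1] = [[-1, 4], [6, 1]]
[[s4, s1], s3] = [[6, -2], [6, -6]]
[[[s4, s1], s3], s2] = [[16, -24], [24, -16]]

[[16, -24], [24, -16]]


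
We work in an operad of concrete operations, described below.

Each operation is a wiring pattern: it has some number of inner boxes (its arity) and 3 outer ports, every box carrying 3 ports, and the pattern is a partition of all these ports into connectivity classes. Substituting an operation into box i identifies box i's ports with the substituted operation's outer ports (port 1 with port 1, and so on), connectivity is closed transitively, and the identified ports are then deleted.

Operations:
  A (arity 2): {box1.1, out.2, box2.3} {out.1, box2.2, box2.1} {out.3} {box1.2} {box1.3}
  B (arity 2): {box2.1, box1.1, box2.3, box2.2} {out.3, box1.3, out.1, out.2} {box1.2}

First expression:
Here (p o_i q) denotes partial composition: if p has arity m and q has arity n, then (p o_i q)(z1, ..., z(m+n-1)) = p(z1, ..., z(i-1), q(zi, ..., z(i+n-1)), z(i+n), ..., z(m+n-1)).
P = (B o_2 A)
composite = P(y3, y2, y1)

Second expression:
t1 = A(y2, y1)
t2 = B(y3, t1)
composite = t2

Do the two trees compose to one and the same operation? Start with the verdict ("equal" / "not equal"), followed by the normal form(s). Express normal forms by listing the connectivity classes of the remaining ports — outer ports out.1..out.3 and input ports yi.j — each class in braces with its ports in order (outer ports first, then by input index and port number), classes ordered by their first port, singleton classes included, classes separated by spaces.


equal — both sides give {out.1, out.2, out.3, y3.3} {y1.1, y1.2, y1.3, y2.1, y3.1} {y2.2} {y2.3} {y3.2}


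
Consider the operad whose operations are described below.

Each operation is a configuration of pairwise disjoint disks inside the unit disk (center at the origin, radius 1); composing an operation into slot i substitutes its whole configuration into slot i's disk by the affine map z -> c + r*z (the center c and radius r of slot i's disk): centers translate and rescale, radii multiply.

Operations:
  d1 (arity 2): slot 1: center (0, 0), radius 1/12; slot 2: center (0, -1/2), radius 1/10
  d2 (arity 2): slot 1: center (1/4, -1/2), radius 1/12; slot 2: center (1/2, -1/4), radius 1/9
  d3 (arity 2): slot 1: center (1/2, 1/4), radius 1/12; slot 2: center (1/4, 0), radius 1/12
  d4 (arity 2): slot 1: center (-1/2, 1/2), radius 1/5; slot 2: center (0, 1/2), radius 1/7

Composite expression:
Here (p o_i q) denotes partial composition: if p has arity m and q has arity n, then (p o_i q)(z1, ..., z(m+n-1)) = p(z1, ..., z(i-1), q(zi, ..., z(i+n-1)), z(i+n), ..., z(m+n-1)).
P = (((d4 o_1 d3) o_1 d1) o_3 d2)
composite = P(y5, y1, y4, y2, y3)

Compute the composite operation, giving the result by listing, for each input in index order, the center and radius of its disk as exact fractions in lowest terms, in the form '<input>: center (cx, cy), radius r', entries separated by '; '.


y1: center (-2/5, 13/24), radius 1/600; y2: center (-53/120, 119/240), radius 1/540; y3: center (0, 1/2), radius 1/7; y4: center (-107/240, 59/120), radius 1/720; y5: center (-2/5, 11/20), radius 1/720

Follow each y-input down from d4: c' goes to c + r*c', radius to r*r'.
tracing y5 down its 3-map path: center (-2/5, 11/20), radius 1/720
tracing y1 down its 3-map path: center (-2/5, 13/24), radius 1/600
tracing y4 down its 3-map path: center (-107/240, 59/120), radius 1/720
tracing y2 down its 3-map path: center (-53/120, 119/240), radius 1/540
tracing y3 down its 1-map path: center (0, 1/2), radius 1/7


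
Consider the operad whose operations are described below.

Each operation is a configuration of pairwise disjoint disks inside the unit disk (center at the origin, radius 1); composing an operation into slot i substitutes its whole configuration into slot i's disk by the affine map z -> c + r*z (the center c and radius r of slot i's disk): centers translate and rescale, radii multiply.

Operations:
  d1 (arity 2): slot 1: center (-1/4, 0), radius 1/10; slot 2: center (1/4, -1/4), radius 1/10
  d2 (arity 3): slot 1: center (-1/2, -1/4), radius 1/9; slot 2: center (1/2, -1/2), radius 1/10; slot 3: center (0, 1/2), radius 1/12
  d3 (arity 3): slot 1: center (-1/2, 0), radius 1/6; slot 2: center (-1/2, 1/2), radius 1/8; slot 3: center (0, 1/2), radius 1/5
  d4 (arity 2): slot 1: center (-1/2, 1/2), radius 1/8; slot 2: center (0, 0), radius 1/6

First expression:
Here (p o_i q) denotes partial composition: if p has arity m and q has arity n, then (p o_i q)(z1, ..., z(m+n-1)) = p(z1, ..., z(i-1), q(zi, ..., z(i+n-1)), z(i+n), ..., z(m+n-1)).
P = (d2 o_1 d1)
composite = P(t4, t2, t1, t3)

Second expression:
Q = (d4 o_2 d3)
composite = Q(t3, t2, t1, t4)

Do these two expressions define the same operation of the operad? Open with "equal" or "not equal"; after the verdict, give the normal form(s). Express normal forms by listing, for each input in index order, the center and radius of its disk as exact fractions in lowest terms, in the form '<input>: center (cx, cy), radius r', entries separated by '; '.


not equal — first t1: center (1/2, -1/2), radius 1/10; t2: center (-17/36, -5/18), radius 1/90; t3: center (0, 1/2), radius 1/12; t4: center (-19/36, -1/4), radius 1/90, second t1: center (-1/12, 1/12), radius 1/48; t2: center (-1/12, 0), radius 1/36; t3: center (-1/2, 1/2), radius 1/8; t4: center (0, 1/12), radius 1/30

The first expression reduces to t1: center (1/2, -1/2), radius 1/10; t2: center (-17/36, -5/18), radius 1/90; t3: center (0, 1/2), radius 1/12; t4: center (-19/36, -1/4), radius 1/90
The second expression reduces to t1: center (-1/12, 1/12), radius 1/48; t2: center (-1/12, 0), radius 1/36; t3: center (-1/2, 1/2), radius 1/8; t4: center (0, 1/12), radius 1/30
Different reductions; not equal.


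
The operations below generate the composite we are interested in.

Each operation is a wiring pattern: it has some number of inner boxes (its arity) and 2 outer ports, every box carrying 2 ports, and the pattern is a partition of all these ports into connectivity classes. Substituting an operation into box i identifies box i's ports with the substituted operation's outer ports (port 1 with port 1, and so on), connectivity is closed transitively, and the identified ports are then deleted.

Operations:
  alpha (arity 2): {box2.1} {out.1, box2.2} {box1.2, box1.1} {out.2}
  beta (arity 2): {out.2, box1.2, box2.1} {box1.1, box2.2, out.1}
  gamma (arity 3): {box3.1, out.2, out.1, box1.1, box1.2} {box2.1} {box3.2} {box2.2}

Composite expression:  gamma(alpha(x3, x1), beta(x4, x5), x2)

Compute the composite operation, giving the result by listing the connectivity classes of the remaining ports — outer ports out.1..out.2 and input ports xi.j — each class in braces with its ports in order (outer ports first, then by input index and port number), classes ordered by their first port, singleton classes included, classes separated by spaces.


Reachability decides: close wires over gamma-identified ports.
composing alpha on (x3, x1), with out.j its own outer ports: {out.1, x1.2} {out.2} {x1.1} {x3.1, x3.2}
composing beta on (x4, x5), with out.j its own outer ports: {out.1, x4.1, x5.2} {out.2, x4.2, x5.1}
composing gamma on (x3, x1, x4, x5, x2), with out.j its own outer ports: {out.1, out.2, x1.2, x2.1} {x1.1} {x2.2} {x3.1, x3.2} {x4.1, x5.2} {x4.2, x5.1}

{out.1, out.2, x1.2, x2.1} {x1.1} {x2.2} {x3.1, x3.2} {x4.1, x5.2} {x4.2, x5.1}


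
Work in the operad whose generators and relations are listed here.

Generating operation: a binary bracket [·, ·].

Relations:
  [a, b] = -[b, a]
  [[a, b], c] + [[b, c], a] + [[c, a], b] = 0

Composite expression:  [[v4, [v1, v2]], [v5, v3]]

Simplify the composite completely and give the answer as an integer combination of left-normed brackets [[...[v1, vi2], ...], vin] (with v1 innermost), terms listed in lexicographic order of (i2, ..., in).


[[[[v1, v2], v4], v3], v5] - [[[[v1, v2], v4], v5], v3]

Skip Jacobi rewriting: expand, keep v1-initial words, read off terms.
Composite bracket: [[v4, [v1, v2]], [v5, v3]]
Under [a, b] = ab - ba we get 16 signed associative words (2^4 = 16).
Only words starting with v1 matter:
  v1v2v4v3v5 appears with sign +1, giving the term +[[[[v1, v2], v4], v3], v5]
  v1v2v4v5v3 appears with sign -1, giving the term -[[[[v1, v2], v4], v5], v3]


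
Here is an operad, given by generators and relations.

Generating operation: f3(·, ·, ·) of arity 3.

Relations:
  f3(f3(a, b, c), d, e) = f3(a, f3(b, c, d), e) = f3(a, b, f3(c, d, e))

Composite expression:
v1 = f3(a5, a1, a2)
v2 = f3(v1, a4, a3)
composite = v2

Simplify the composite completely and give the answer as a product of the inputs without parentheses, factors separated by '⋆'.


a5 ⋆ a1 ⋆ a2 ⋆ a4 ⋆ a3

Under associativity of f3, the answer is the a's in reading order.
f3(a5, a1, a2) collapses to a5 ⋆ a1 ⋆ a2
f3(f3(a5, a1, a2), a4, a3) collapses to a5 ⋆ a1 ⋆ a2 ⋆ a4 ⋆ a3


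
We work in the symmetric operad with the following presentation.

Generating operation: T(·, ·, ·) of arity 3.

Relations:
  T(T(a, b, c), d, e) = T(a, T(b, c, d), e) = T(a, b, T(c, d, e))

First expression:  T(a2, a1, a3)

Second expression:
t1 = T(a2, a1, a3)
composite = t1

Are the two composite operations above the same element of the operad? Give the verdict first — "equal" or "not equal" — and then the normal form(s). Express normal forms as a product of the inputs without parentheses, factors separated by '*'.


The first composite normalizes to a2 * a1 * a3
The second composite normalizes to a2 * a1 * a3
Both agree, so they are equal.

equal; the common form is a2 * a1 * a3


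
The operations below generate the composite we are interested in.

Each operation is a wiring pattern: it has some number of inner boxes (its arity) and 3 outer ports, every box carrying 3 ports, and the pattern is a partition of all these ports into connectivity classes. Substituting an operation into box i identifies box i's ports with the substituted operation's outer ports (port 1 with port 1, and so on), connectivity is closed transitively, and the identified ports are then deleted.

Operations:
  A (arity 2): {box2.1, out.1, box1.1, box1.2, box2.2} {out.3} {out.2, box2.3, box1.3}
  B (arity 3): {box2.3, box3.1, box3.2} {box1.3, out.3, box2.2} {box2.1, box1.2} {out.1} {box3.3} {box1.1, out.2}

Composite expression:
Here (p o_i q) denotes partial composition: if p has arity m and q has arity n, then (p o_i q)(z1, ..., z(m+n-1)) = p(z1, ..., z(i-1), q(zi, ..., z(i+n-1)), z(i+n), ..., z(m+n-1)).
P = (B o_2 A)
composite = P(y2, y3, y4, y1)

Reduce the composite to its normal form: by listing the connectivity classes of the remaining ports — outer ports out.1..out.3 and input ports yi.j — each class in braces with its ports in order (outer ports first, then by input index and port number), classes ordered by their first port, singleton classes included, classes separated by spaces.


{out.1} {out.2, y2.1} {out.3, y2.3, y3.3, y4.3} {y1.1, y1.2} {y1.3} {y2.2, y3.1, y3.2, y4.1, y4.2}

Connectivity passes through glued B-boundaries; trace each wire chain.
through A, on inputs (y3, y4): {out.1, y3.1, y3.2, y4.1, y4.2} {out.2, y3.3, y4.3} {out.3} (out.j = stage outer ports)
through B, on inputs (y2, y3, y4, y1): {out.1} {out.2, y2.1} {out.3, y2.3, y3.3, y4.3} {y1.1, y1.2} {y1.3} {y2.2, y3.1, y3.2, y4.1, y4.2} (out.j = stage outer ports)


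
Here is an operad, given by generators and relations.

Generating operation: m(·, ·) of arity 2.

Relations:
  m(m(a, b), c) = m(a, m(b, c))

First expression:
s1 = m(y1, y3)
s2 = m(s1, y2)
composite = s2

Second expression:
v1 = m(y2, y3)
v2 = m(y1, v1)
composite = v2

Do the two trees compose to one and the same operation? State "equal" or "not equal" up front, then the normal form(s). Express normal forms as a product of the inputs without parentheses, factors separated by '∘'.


The first expression, normalized: y1 ∘ y3 ∘ y2
The second expression, normalized: y1 ∘ y2 ∘ y3
The normal forms differ: not equal.

not equal; first: y1 ∘ y3 ∘ y2; second: y1 ∘ y2 ∘ y3


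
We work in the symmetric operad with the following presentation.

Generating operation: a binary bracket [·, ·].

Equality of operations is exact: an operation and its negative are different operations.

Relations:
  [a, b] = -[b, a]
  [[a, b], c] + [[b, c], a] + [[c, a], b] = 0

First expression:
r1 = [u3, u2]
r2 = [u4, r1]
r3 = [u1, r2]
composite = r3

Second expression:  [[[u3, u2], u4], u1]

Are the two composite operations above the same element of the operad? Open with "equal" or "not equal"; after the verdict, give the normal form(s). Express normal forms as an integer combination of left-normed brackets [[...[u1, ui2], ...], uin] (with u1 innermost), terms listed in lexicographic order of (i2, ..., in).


equal; the common form is [[[u1, u2], u3], u4] - [[[u1, u3], u2], u4] - [[[u1, u4], u2], u3] + [[[u1, u4], u3], u2]

In normal form, the first expression is [[[u1, u2], u3], u4] - [[[u1, u3], u2], u4] - [[[u1, u4], u2], u3] + [[[u1, u4], u3], u2]
In normal form, the second expression is [[[u1, u2], u3], u4] - [[[u1, u3], u2], u4] - [[[u1, u4], u2], u3] + [[[u1, u4], u3], u2]
Same normal form: equal.


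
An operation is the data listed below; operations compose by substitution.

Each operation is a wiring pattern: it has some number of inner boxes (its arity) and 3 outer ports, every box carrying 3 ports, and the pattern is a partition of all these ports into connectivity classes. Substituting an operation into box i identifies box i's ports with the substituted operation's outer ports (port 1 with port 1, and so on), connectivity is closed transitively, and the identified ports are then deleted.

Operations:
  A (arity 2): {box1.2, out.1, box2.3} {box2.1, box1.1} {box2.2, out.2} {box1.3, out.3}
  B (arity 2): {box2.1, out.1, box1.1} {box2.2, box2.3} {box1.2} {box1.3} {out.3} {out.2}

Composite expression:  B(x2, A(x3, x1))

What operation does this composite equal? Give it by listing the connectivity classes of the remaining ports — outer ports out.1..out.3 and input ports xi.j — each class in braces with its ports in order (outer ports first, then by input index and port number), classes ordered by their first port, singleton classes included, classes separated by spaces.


{out.1, x1.3, x2.1, x3.2} {out.2} {out.3} {x1.1, x3.1} {x1.2, x3.3} {x2.2} {x2.3}


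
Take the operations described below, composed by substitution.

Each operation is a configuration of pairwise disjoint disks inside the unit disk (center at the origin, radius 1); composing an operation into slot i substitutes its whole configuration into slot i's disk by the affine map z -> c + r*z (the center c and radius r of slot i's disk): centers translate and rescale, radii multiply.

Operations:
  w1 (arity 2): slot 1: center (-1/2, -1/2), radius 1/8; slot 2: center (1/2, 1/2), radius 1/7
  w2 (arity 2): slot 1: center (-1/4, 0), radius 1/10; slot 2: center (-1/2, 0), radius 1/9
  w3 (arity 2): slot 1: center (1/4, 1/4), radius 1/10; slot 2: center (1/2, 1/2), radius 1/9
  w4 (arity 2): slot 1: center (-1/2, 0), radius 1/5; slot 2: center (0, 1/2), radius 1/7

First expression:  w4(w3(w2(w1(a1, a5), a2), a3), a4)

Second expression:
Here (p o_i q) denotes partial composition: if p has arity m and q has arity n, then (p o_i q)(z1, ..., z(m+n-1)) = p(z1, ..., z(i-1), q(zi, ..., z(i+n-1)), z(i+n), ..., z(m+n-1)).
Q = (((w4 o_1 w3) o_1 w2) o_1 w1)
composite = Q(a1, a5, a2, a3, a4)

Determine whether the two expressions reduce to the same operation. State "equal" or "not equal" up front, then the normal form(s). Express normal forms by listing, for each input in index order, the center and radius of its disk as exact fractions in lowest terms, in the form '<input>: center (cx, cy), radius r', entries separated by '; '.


equal; the common form is a1: center (-57/125, 49/1000), radius 1/4000; a2: center (-23/50, 1/20), radius 1/450; a3: center (-2/5, 1/10), radius 1/45; a4: center (0, 1/2), radius 1/7; a5: center (-227/500, 51/1000), radius 1/3500


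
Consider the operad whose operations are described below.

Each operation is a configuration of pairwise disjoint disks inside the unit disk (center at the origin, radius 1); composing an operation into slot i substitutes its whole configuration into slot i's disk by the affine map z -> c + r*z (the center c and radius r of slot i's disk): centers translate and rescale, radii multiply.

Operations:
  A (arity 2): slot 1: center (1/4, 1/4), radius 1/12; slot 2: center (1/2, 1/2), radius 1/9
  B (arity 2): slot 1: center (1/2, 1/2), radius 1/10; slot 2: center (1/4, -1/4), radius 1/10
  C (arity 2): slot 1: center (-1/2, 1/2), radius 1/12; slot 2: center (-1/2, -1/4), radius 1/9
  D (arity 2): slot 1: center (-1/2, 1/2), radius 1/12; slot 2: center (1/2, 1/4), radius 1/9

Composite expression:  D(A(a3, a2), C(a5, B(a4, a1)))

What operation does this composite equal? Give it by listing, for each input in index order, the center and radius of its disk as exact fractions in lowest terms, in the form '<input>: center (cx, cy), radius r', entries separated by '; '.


a1: center (145/324, 71/324), radius 1/810; a2: center (-11/24, 13/24), radius 1/108; a3: center (-23/48, 25/48), radius 1/144; a4: center (73/162, 37/162), radius 1/810; a5: center (4/9, 11/36), radius 1/108


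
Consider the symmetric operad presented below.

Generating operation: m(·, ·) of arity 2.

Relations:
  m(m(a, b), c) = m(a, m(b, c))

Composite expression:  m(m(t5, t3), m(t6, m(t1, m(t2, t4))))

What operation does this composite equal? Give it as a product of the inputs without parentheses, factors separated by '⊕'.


Under associativity of m, the answer is the t's in reading order.
m(t5, t3) unparenthesizes to t5 ⊕ t3
m(t2, t4) unparenthesizes to t2 ⊕ t4
m(t1, m(t2, t4)) unparenthesizes to t1 ⊕ t2 ⊕ t4
m(t6, m(t1, m(t2, t4))) unparenthesizes to t6 ⊕ t1 ⊕ t2 ⊕ t4
m(m(t5, t3), m(t6, m(t1, m(t2, t4)))) unparenthesizes to t5 ⊕ t3 ⊕ t6 ⊕ t1 ⊕ t2 ⊕ t4

t5 ⊕ t3 ⊕ t6 ⊕ t1 ⊕ t2 ⊕ t4


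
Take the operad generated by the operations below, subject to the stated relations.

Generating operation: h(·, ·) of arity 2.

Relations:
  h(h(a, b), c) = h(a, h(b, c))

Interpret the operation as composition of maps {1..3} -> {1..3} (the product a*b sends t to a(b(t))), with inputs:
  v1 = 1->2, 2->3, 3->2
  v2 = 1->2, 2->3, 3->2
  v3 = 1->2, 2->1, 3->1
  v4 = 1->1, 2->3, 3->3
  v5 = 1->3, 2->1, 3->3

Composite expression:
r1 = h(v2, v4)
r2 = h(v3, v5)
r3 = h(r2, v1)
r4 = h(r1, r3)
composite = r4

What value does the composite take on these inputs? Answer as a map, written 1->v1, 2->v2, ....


1->2, 2->2, 3->2


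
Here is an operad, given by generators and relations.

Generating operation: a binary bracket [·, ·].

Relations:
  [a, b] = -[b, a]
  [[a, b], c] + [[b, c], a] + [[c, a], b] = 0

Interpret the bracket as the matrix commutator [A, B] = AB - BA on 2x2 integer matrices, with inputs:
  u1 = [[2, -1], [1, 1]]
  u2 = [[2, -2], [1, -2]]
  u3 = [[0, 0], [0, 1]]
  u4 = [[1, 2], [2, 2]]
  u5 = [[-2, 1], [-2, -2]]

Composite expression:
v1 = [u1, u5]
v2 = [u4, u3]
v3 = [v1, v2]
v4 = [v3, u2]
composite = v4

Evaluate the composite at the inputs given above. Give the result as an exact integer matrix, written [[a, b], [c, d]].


[[12, 8], [28, -12]]


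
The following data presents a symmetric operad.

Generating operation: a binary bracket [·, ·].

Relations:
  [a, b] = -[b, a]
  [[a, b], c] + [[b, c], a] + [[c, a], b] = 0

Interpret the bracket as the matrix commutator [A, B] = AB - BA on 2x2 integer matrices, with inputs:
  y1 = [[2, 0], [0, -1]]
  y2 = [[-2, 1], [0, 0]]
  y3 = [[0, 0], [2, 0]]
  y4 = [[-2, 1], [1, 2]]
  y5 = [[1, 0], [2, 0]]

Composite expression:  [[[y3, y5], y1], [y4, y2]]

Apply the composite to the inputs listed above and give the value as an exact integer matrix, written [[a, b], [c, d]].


[[12, 0], [-12, -12]]

[y3, y5] = [[0, 0], [2, 0]]
[[y3, y5], y1] = [[0, 0], [6, 0]]
[y4, y2] = [[-1, -2], [-2, 1]]
[[[y3, y5], y1], [y4, y2]] = [[12, 0], [-12, -12]]


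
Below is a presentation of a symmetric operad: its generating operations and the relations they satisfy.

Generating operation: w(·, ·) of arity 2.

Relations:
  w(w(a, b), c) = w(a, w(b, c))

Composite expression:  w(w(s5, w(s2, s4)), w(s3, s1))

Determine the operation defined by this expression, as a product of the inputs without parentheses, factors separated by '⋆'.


s5 ⋆ s2 ⋆ s4 ⋆ s3 ⋆ s1


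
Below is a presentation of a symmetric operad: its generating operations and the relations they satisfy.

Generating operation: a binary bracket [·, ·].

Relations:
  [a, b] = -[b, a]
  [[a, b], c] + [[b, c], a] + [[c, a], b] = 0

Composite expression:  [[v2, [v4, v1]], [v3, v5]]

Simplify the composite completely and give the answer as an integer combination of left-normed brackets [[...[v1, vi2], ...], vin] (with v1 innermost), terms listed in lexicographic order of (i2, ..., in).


[[[[v1, v4], v2], v3], v5] - [[[[v1, v4], v2], v5], v3]


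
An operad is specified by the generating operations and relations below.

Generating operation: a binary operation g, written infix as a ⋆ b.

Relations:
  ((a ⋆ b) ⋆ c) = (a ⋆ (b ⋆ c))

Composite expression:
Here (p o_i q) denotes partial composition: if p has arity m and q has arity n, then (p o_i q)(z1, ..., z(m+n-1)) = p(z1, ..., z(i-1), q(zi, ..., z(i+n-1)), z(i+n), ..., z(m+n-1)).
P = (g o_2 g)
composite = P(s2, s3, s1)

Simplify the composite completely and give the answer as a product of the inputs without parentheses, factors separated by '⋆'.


s2 ⋆ s3 ⋆ s1

Associativity of g dissolves the nesting; only the s-input order survives.
(s3 ⋆ s1) reduces to s3 ⋆ s1
(s2 ⋆ (s3 ⋆ s1)) reduces to s2 ⋆ s3 ⋆ s1
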